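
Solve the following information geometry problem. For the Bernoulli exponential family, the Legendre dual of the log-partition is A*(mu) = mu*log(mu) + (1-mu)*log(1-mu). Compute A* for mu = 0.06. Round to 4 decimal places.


Legendre transform for Bernoulli:
A*(mu) = mu*log(mu) + (1-mu)*log(1-mu).
mu = 0.06, 1-mu = 0.94.
mu*log(mu) = 0.06*log(0.06) = -0.168805.
(1-mu)*log(1-mu) = 0.94*log(0.94) = -0.058163.
A* = -0.168805 + -0.058163 = -0.2270

-0.2270


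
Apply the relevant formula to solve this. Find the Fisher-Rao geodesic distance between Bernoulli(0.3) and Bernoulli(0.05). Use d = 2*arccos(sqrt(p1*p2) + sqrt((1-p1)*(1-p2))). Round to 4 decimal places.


Geodesic distance on Bernoulli manifold:
d(p1,p2) = 2*arccos(sqrt(p1*p2) + sqrt((1-p1)*(1-p2))).
sqrt(p1*p2) = sqrt(0.3*0.05) = 0.122474.
sqrt((1-p1)*(1-p2)) = sqrt(0.7*0.95) = 0.815475.
arg = 0.122474 + 0.815475 = 0.93795.
d = 2*arccos(0.93795) = 0.7083

0.7083


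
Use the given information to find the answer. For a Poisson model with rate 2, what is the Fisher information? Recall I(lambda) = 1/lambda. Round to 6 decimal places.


Fisher information for Poisson: I(lambda) = 1/lambda.
lambda = 2.
I(lambda) = 1/2 = 0.500000

0.500000


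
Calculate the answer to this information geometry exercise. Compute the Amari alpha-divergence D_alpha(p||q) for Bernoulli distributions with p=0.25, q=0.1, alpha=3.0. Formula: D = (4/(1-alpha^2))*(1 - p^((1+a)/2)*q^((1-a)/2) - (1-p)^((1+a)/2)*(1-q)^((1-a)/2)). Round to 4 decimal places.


Amari alpha-divergence:
D = (4/(1-alpha^2))*(1 - p^((1+a)/2)*q^((1-a)/2) - (1-p)^((1+a)/2)*(1-q)^((1-a)/2)).
alpha = 3.0, p = 0.25, q = 0.1.
e1 = (1+alpha)/2 = 2.0, e2 = (1-alpha)/2 = -1.0.
t1 = p^e1 * q^e2 = 0.25^2.0 * 0.1^-1.0 = 0.625.
t2 = (1-p)^e1 * (1-q)^e2 = 0.75^2.0 * 0.9^-1.0 = 0.625.
4/(1-alpha^2) = -0.5.
D = -0.5*(1 - 0.625 - 0.625) = 0.1250

0.1250


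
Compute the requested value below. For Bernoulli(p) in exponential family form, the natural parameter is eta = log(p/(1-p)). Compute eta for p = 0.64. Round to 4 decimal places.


Natural parameter for Bernoulli: eta = log(p/(1-p)).
p = 0.64, 1-p = 0.36.
p/(1-p) = 1.777778.
eta = log(1.777778) = 0.5754

0.5754


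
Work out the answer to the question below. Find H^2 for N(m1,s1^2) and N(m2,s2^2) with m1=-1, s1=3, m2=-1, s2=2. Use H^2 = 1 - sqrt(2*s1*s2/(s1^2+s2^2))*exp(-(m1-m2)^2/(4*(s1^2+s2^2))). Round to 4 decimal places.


Squared Hellinger distance for Gaussians:
H^2 = 1 - sqrt(2*s1*s2/(s1^2+s2^2)) * exp(-(m1-m2)^2/(4*(s1^2+s2^2))).
s1^2 = 9, s2^2 = 4, s1^2+s2^2 = 13.
sqrt(2*3*2/(13)) = 0.960769.
(m1-m2)^2 = (0)^2 = 0.
exp(-0/(4*13)) = exp(0.0) = 1.0.
H^2 = 1 - 0.960769*1.0 = 0.0392

0.0392


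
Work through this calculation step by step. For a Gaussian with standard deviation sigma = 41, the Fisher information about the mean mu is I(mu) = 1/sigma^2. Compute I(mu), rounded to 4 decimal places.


The Fisher information for the mean of a normal distribution is I(mu) = 1/sigma^2.
sigma = 41, so sigma^2 = 1681.
I(mu) = 1/1681 = 0.0006

0.0006


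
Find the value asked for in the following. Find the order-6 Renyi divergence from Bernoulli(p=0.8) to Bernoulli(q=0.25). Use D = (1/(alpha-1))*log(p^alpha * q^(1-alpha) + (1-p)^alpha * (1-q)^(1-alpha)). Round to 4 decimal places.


Renyi divergence of order alpha between Bernoulli distributions:
D = (1/(alpha-1))*log(p^alpha * q^(1-alpha) + (1-p)^alpha * (1-q)^(1-alpha)).
alpha = 6, p = 0.8, q = 0.25.
p^alpha * q^(1-alpha) = 0.8^6 * 0.25^-5 = 268.435456.
(1-p)^alpha * (1-q)^(1-alpha) = 0.2^6 * 0.75^-5 = 0.00027.
sum = 268.435456 + 0.00027 = 268.435726.
D = (1/5)*log(268.435726) = 1.1185

1.1185


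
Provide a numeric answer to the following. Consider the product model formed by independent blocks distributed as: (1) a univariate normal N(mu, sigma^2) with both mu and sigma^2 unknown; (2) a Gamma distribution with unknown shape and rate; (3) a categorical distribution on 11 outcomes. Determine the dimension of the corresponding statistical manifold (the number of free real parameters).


The dimension of a statistical manifold equals the number of free
(independent) real parameters of the model. For a product of independent
blocks the parameter counts add.
- normal (mu, sigma^2): 2.
- Gamma (shape, rate): 2.
- categorical on 11 outcomes (probabilities sum to 1): 11-1 = 10.
Total = 2 + 2 + 10 = 14.
Dimension = 14

14


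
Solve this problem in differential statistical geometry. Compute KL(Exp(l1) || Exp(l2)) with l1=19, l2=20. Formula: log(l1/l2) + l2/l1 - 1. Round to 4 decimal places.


KL divergence for exponential family:
KL = log(l1/l2) + l2/l1 - 1.
log(19/20) = -0.051293.
20/19 = 1.052632.
KL = -0.051293 + 1.052632 - 1 = 0.0013

0.0013


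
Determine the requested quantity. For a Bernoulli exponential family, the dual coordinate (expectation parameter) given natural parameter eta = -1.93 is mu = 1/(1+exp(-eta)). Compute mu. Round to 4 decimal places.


Dual coordinate (expectation parameter) for Bernoulli:
mu = 1/(1+exp(-eta)).
eta = -1.93.
exp(-eta) = exp(1.93) = 6.88951.
mu = 1/(1+6.88951) = 0.1268

0.1268


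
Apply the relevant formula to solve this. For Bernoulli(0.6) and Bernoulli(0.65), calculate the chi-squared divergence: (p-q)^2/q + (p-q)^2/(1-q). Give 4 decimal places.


Chi-squared divergence between Bernoulli distributions:
chi^2 = (p-q)^2/q + (p-q)^2/(1-q).
p = 0.6, q = 0.65, p-q = -0.05.
(p-q)^2 = 0.0025.
term1 = 0.0025/0.65 = 0.003846.
term2 = 0.0025/0.35 = 0.007143.
chi^2 = 0.003846 + 0.007143 = 0.0110

0.0110


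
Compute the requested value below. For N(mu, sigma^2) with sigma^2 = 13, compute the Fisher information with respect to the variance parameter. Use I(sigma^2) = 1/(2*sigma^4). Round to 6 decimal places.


Fisher information for variance: I(sigma^2) = 1/(2*sigma^4).
sigma^2 = 13, so sigma^4 = 169.
I = 1/(2*169) = 1/338 = 0.002959

0.002959


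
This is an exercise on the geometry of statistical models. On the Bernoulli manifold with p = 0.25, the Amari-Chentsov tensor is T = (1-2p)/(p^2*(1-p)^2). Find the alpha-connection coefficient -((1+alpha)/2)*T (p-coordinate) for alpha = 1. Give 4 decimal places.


Skewness (Amari-Chentsov) tensor: T = (1-2p)/(p^2*(1-p)^2).
p = 0.25, 1-2p = 0.5, p^2 = 0.0625, (1-p)^2 = 0.5625.
T = 0.5/(0.0625 * 0.5625) = 14.222222.
In the p-coordinate, Gamma^(alpha) = Gamma^(0) - (alpha/2)*T with Gamma^(0) = (1/2)*g'(p) = -T/2,
so Gamma^(alpha) = -((1+alpha)/2)*T.
alpha = 1, -(1+alpha)/2 = -1.0.
Gamma = -1.0 * 14.222222 = -14.2222

-14.2222


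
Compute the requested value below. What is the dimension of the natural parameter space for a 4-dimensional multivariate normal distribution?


Exponential family dimension calculation:
For 4-dim MVN: mean has 4 params, covariance has 4*5/2 = 10 unique entries.
Total dim = 4 + 10 = 14.

14


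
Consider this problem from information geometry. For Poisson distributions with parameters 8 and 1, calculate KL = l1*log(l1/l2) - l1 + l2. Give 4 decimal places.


KL divergence for Poisson:
KL = l1*log(l1/l2) - l1 + l2.
l1 = 8, l2 = 1.
log(8/1) = 2.079442.
l1*log(l1/l2) = 8 * 2.079442 = 16.635532.
KL = 16.635532 - 8 + 1 = 9.6355

9.6355


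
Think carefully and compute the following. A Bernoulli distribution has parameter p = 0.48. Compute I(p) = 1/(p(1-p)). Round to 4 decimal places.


For Bernoulli(p), Fisher information is I(p) = 1/(p*(1-p)).
p = 0.48, 1-p = 0.52.
p*(1-p) = 0.2496.
I(p) = 1/0.2496 = 4.0064

4.0064


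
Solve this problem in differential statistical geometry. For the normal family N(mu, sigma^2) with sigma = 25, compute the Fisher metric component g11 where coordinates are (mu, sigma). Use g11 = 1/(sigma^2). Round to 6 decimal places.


For the 2-parameter normal family, the Fisher metric has:
  g11 = 1/sigma^2, g22 = 2/sigma^2.
sigma = 25, sigma^2 = 625.
g11 = 0.001600

0.001600


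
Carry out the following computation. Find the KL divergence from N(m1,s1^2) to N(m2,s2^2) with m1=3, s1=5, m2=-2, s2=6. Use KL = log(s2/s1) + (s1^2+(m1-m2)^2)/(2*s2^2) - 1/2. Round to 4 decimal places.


KL divergence between normal distributions:
KL = log(s2/s1) + (s1^2 + (m1-m2)^2)/(2*s2^2) - 1/2.
log(6/5) = 0.182322.
(5^2 + (3--2)^2)/(2*6^2) = (25 + 25)/72 = 0.694444.
KL = 0.182322 + 0.694444 - 0.5 = 0.3768

0.3768


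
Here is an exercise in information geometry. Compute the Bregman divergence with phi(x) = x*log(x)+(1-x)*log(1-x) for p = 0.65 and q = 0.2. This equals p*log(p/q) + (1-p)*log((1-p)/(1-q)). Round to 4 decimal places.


Bregman divergence with negative entropy generator:
D = p*log(p/q) + (1-p)*log((1-p)/(1-q)).
p = 0.65, q = 0.2.
p*log(p/q) = 0.65*log(0.65/0.2) = 0.766126.
(1-p)*log((1-p)/(1-q)) = 0.35*log(0.35/0.8) = -0.289338.
D = 0.766126 + -0.289338 = 0.4768

0.4768


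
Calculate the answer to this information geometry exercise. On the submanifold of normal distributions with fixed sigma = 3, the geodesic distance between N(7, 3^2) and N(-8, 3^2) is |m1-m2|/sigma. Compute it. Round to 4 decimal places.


On the fixed-variance normal subfamily, geodesic distance = |m1-m2|/sigma.
|7 - -8| = 15.
sigma = 3.
d = 15/3 = 5.0000

5.0000


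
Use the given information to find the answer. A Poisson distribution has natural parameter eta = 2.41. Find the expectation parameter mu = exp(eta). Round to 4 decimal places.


Expectation parameter for Poisson exponential family:
mu = exp(eta).
eta = 2.41.
mu = exp(2.41) = 11.1340

11.1340


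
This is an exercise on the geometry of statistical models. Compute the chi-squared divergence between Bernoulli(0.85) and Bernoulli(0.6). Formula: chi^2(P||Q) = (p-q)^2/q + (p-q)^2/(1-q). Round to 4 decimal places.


Chi-squared divergence between Bernoulli distributions:
chi^2 = (p-q)^2/q + (p-q)^2/(1-q).
p = 0.85, q = 0.6, p-q = 0.25.
(p-q)^2 = 0.0625.
term1 = 0.0625/0.6 = 0.104167.
term2 = 0.0625/0.4 = 0.15625.
chi^2 = 0.104167 + 0.15625 = 0.2604

0.2604


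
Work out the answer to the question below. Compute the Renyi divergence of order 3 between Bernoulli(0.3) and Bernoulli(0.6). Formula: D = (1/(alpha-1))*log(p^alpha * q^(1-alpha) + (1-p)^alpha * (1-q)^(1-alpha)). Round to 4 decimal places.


Renyi divergence of order alpha between Bernoulli distributions:
D = (1/(alpha-1))*log(p^alpha * q^(1-alpha) + (1-p)^alpha * (1-q)^(1-alpha)).
alpha = 3, p = 0.3, q = 0.6.
p^alpha * q^(1-alpha) = 0.3^3 * 0.6^-2 = 0.075.
(1-p)^alpha * (1-q)^(1-alpha) = 0.7^3 * 0.4^-2 = 2.14375.
sum = 0.075 + 2.14375 = 2.21875.
D = (1/2)*log(2.21875) = 0.3985

0.3985


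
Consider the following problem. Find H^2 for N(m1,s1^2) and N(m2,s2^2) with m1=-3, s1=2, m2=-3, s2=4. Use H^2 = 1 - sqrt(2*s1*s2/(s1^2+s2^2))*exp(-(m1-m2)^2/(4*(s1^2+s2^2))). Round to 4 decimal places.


Squared Hellinger distance for Gaussians:
H^2 = 1 - sqrt(2*s1*s2/(s1^2+s2^2)) * exp(-(m1-m2)^2/(4*(s1^2+s2^2))).
s1^2 = 4, s2^2 = 16, s1^2+s2^2 = 20.
sqrt(2*2*4/(20)) = 0.894427.
(m1-m2)^2 = (0)^2 = 0.
exp(-0/(4*20)) = exp(0.0) = 1.0.
H^2 = 1 - 0.894427*1.0 = 0.1056

0.1056


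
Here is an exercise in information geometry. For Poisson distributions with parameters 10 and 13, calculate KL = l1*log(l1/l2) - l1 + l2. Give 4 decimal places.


KL divergence for Poisson:
KL = l1*log(l1/l2) - l1 + l2.
l1 = 10, l2 = 13.
log(10/13) = -0.262364.
l1*log(l1/l2) = 10 * -0.262364 = -2.623643.
KL = -2.623643 - 10 + 13 = 0.3764

0.3764


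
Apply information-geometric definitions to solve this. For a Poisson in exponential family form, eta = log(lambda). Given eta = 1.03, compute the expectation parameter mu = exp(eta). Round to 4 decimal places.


Expectation parameter for Poisson exponential family:
mu = exp(eta).
eta = 1.03.
mu = exp(1.03) = 2.8011

2.8011


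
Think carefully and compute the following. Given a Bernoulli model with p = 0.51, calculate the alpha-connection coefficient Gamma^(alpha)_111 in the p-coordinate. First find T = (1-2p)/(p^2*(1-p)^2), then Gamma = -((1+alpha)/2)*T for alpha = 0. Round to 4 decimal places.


Skewness (Amari-Chentsov) tensor: T = (1-2p)/(p^2*(1-p)^2).
p = 0.51, 1-2p = -0.02, p^2 = 0.2601, (1-p)^2 = 0.2401.
T = -0.02/(0.2601 * 0.2401) = -0.320256.
In the p-coordinate, Gamma^(alpha) = Gamma^(0) - (alpha/2)*T with Gamma^(0) = (1/2)*g'(p) = -T/2,
so Gamma^(alpha) = -((1+alpha)/2)*T.
alpha = 0, -(1+alpha)/2 = -0.5.
Gamma = -0.5 * -0.320256 = 0.1601

0.1601


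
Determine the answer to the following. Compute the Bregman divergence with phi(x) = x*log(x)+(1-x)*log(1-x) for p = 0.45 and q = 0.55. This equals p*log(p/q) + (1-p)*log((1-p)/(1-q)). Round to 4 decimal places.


Bregman divergence with negative entropy generator:
D = p*log(p/q) + (1-p)*log((1-p)/(1-q)).
p = 0.45, q = 0.55.
p*log(p/q) = 0.45*log(0.45/0.55) = -0.090302.
(1-p)*log((1-p)/(1-q)) = 0.55*log(0.55/0.45) = 0.110369.
D = -0.090302 + 0.110369 = 0.0201

0.0201


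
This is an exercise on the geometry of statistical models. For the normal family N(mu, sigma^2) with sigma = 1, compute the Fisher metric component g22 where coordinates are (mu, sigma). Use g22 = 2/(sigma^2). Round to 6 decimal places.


For the 2-parameter normal family, the Fisher metric has:
  g11 = 1/sigma^2, g22 = 2/sigma^2.
sigma = 1, sigma^2 = 1.
g22 = 2.000000

2.000000


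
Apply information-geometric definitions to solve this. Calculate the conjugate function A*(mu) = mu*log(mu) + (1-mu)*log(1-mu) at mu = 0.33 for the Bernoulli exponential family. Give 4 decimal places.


Legendre transform for Bernoulli:
A*(mu) = mu*log(mu) + (1-mu)*log(1-mu).
mu = 0.33, 1-mu = 0.67.
mu*log(mu) = 0.33*log(0.33) = -0.365859.
(1-mu)*log(1-mu) = 0.67*log(0.67) = -0.26832.
A* = -0.365859 + -0.26832 = -0.6342

-0.6342


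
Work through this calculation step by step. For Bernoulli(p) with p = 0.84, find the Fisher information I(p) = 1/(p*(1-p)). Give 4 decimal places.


For Bernoulli(p), Fisher information is I(p) = 1/(p*(1-p)).
p = 0.84, 1-p = 0.16.
p*(1-p) = 0.1344.
I(p) = 1/0.1344 = 7.4405

7.4405


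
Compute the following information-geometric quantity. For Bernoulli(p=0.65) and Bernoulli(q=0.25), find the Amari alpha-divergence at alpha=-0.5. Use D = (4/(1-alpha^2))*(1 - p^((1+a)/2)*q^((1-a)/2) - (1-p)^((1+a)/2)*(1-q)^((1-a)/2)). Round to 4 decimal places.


Amari alpha-divergence:
D = (4/(1-alpha^2))*(1 - p^((1+a)/2)*q^((1-a)/2) - (1-p)^((1+a)/2)*(1-q)^((1-a)/2)).
alpha = -0.5, p = 0.65, q = 0.25.
e1 = (1+alpha)/2 = 0.25, e2 = (1-alpha)/2 = 0.75.
t1 = p^e1 * q^e2 = 0.65^0.25 * 0.25^0.75 = 0.317456.
t2 = (1-p)^e1 * (1-q)^e2 = 0.35^0.25 * 0.75^0.75 = 0.619888.
4/(1-alpha^2) = 5.333333.
D = 5.333333*(1 - 0.317456 - 0.619888) = 0.3342

0.3342


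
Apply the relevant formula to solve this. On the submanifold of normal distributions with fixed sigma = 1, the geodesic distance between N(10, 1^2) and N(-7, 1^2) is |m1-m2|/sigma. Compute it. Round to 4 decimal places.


On the fixed-variance normal subfamily, geodesic distance = |m1-m2|/sigma.
|10 - -7| = 17.
sigma = 1.
d = 17/1 = 17.0000

17.0000


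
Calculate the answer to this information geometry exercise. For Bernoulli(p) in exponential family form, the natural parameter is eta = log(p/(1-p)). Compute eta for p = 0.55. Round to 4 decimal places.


Natural parameter for Bernoulli: eta = log(p/(1-p)).
p = 0.55, 1-p = 0.45.
p/(1-p) = 1.222222.
eta = log(1.222222) = 0.2007

0.2007


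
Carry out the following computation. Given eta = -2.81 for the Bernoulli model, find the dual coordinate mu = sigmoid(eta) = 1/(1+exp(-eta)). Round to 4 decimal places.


Dual coordinate (expectation parameter) for Bernoulli:
mu = 1/(1+exp(-eta)).
eta = -2.81.
exp(-eta) = exp(2.81) = 16.609918.
mu = 1/(1+16.609918) = 0.0568

0.0568


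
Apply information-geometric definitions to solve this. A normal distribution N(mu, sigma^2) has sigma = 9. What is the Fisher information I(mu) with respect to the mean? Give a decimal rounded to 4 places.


The Fisher information for the mean of a normal distribution is I(mu) = 1/sigma^2.
sigma = 9, so sigma^2 = 81.
I(mu) = 1/81 = 0.0123

0.0123


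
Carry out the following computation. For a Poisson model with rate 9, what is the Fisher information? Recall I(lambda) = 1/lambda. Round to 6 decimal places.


Fisher information for Poisson: I(lambda) = 1/lambda.
lambda = 9.
I(lambda) = 1/9 = 0.111111

0.111111


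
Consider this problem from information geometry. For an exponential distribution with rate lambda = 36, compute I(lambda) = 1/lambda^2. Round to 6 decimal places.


Fisher information for exponential: I(lambda) = 1/lambda^2.
lambda = 36, lambda^2 = 1296.
I = 1/1296 = 0.000772

0.000772


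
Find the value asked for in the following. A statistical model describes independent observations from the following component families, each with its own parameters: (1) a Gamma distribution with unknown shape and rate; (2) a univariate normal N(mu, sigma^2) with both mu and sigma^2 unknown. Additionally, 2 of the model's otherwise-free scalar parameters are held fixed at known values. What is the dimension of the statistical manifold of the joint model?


The dimension of a statistical manifold equals the number of free
(independent) real parameters of the model. For a product of independent
blocks the parameter counts add.
- Gamma (shape, rate): 2.
- normal (mu, sigma^2): 2.
Total = 2 + 2 = 4.
2 parameter(s) fixed at known values: 4 - 2 = 2.
Dimension = 2

2


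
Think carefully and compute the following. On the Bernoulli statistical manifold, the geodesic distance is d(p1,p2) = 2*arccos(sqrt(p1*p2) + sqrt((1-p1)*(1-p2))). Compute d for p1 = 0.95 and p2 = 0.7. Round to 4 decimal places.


Geodesic distance on Bernoulli manifold:
d(p1,p2) = 2*arccos(sqrt(p1*p2) + sqrt((1-p1)*(1-p2))).
sqrt(p1*p2) = sqrt(0.95*0.7) = 0.815475.
sqrt((1-p1)*(1-p2)) = sqrt(0.05*0.3) = 0.122474.
arg = 0.815475 + 0.122474 = 0.93795.
d = 2*arccos(0.93795) = 0.7083

0.7083


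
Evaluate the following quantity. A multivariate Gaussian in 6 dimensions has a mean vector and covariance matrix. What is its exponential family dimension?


Exponential family dimension calculation:
For 6-dim MVN: mean has 6 params, covariance has 6*7/2 = 21 unique entries.
Total dim = 6 + 21 = 27.

27


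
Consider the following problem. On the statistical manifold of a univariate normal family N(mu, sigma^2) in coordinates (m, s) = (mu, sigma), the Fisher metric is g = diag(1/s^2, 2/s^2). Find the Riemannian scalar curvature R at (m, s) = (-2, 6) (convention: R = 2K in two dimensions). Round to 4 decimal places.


The metric has the form g = (A dm^2 + B ds^2)/s^2 with A = 1, B = 2.
Substitute u = sqrt(A/B)*m: g = B*(du^2 + ds^2)/s^2, i.e. B times the
Poincare upper half-plane metric, which has constant Gaussian curvature -1.
Scaling a 2D metric by a constant c divides the Gaussian curvature by c,
so K = -1/B = -1/(2) = -0.5000 everywhere (the point (m, s) = (-2, 6) is irrelevant:
the curvature is constant).
Scalar curvature in dimension 2: R = 2K = -2/(2) = -1.0000.

-1.0000


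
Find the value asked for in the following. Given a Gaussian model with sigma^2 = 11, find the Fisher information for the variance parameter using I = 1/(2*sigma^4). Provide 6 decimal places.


Fisher information for variance: I(sigma^2) = 1/(2*sigma^4).
sigma^2 = 11, so sigma^4 = 121.
I = 1/(2*121) = 1/242 = 0.004132

0.004132


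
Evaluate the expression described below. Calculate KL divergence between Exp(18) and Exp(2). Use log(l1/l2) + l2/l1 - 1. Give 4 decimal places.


KL divergence for exponential family:
KL = log(l1/l2) + l2/l1 - 1.
log(18/2) = 2.197225.
2/18 = 0.111111.
KL = 2.197225 + 0.111111 - 1 = 1.3083

1.3083


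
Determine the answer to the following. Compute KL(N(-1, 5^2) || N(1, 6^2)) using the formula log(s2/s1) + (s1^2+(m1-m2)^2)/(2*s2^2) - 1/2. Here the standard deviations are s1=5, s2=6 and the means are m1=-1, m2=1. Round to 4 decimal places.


KL divergence between normal distributions:
KL = log(s2/s1) + (s1^2 + (m1-m2)^2)/(2*s2^2) - 1/2.
log(6/5) = 0.182322.
(5^2 + (-1-1)^2)/(2*6^2) = (25 + 4)/72 = 0.402778.
KL = 0.182322 + 0.402778 - 0.5 = 0.0851

0.0851


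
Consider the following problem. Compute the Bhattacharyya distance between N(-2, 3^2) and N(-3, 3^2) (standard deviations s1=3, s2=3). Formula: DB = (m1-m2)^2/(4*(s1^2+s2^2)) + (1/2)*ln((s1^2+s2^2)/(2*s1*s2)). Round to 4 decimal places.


Bhattacharyya distance between two Gaussians:
DB = (m1-m2)^2/(4*(s1^2+s2^2)) + (1/2)*ln((s1^2+s2^2)/(2*s1*s2)).
(m1-m2)^2 = (1)^2 = 1.
s1^2+s2^2 = 9 + 9 = 18.
term1 = 1/72 = 0.013889.
term2 = 0.5*ln(18/18.0) = 0.0.
DB = 0.013889 + 0.0 = 0.0139

0.0139


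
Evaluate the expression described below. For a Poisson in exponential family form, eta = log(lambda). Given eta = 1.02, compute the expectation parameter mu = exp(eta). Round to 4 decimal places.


Expectation parameter for Poisson exponential family:
mu = exp(eta).
eta = 1.02.
mu = exp(1.02) = 2.7732

2.7732


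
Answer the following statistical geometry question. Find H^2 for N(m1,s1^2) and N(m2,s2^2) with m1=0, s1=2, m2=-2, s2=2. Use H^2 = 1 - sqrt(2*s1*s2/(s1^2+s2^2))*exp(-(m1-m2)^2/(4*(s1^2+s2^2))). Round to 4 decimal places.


Squared Hellinger distance for Gaussians:
H^2 = 1 - sqrt(2*s1*s2/(s1^2+s2^2)) * exp(-(m1-m2)^2/(4*(s1^2+s2^2))).
s1^2 = 4, s2^2 = 4, s1^2+s2^2 = 8.
sqrt(2*2*2/(8)) = 1.0.
(m1-m2)^2 = (2)^2 = 4.
exp(-4/(4*8)) = exp(-0.125) = 0.882497.
H^2 = 1 - 1.0*0.882497 = 0.1175

0.1175


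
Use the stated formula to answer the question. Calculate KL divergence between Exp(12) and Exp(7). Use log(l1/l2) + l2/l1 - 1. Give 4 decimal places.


KL divergence for exponential family:
KL = log(l1/l2) + l2/l1 - 1.
log(12/7) = 0.538997.
7/12 = 0.583333.
KL = 0.538997 + 0.583333 - 1 = 0.1223

0.1223


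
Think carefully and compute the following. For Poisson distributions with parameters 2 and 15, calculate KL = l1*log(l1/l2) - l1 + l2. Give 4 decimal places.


KL divergence for Poisson:
KL = l1*log(l1/l2) - l1 + l2.
l1 = 2, l2 = 15.
log(2/15) = -2.014903.
l1*log(l1/l2) = 2 * -2.014903 = -4.029806.
KL = -4.029806 - 2 + 15 = 8.9702

8.9702


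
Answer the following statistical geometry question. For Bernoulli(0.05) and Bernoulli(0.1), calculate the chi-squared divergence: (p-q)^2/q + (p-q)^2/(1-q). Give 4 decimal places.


Chi-squared divergence between Bernoulli distributions:
chi^2 = (p-q)^2/q + (p-q)^2/(1-q).
p = 0.05, q = 0.1, p-q = -0.05.
(p-q)^2 = 0.0025.
term1 = 0.0025/0.1 = 0.025.
term2 = 0.0025/0.9 = 0.002778.
chi^2 = 0.025 + 0.002778 = 0.0278

0.0278


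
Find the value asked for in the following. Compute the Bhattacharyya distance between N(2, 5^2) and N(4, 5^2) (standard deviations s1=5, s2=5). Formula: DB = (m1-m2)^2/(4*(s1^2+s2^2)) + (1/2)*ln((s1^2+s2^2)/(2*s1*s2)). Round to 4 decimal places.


Bhattacharyya distance between two Gaussians:
DB = (m1-m2)^2/(4*(s1^2+s2^2)) + (1/2)*ln((s1^2+s2^2)/(2*s1*s2)).
(m1-m2)^2 = (-2)^2 = 4.
s1^2+s2^2 = 25 + 25 = 50.
term1 = 4/200 = 0.02.
term2 = 0.5*ln(50/50.0) = 0.0.
DB = 0.02 + 0.0 = 0.0200

0.0200


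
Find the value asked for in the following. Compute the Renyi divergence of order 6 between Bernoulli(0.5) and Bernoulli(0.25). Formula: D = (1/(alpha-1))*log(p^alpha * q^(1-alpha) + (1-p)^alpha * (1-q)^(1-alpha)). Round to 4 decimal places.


Renyi divergence of order alpha between Bernoulli distributions:
D = (1/(alpha-1))*log(p^alpha * q^(1-alpha) + (1-p)^alpha * (1-q)^(1-alpha)).
alpha = 6, p = 0.5, q = 0.25.
p^alpha * q^(1-alpha) = 0.5^6 * 0.25^-5 = 16.0.
(1-p)^alpha * (1-q)^(1-alpha) = 0.5^6 * 0.75^-5 = 0.065844.
sum = 16.0 + 0.065844 = 16.065844.
D = (1/5)*log(16.065844) = 0.5553

0.5553


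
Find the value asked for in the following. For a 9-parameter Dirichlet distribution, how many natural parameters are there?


Exponential family dimension calculation:
Dirichlet with 9 components has 9 natural parameters.

9


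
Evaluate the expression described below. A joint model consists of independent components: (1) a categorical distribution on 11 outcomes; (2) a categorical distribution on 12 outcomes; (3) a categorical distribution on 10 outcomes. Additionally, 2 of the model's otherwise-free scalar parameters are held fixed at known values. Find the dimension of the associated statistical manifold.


The dimension of a statistical manifold equals the number of free
(independent) real parameters of the model. For a product of independent
blocks the parameter counts add.
- categorical on 11 outcomes (probabilities sum to 1): 11-1 = 10.
- categorical on 12 outcomes (probabilities sum to 1): 12-1 = 11.
- categorical on 10 outcomes (probabilities sum to 1): 10-1 = 9.
Total = 10 + 11 + 9 = 30.
2 parameter(s) fixed at known values: 30 - 2 = 28.
Dimension = 28

28


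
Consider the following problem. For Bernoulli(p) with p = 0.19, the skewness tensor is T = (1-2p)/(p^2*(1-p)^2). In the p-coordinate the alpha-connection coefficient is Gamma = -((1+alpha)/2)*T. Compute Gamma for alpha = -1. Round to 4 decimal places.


Skewness (Amari-Chentsov) tensor: T = (1-2p)/(p^2*(1-p)^2).
p = 0.19, 1-2p = 0.62, p^2 = 0.0361, (1-p)^2 = 0.6561.
T = 0.62/(0.0361 * 0.6561) = 26.176673.
In the p-coordinate, Gamma^(alpha) = Gamma^(0) - (alpha/2)*T with Gamma^(0) = (1/2)*g'(p) = -T/2,
so Gamma^(alpha) = -((1+alpha)/2)*T.
alpha = -1, -(1+alpha)/2 = 0.0.
Gamma = 0.0 * 26.176673 = 0.0000

0.0000


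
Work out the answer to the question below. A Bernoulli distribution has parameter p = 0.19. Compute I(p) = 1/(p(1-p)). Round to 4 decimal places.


For Bernoulli(p), Fisher information is I(p) = 1/(p*(1-p)).
p = 0.19, 1-p = 0.81.
p*(1-p) = 0.1539.
I(p) = 1/0.1539 = 6.4977

6.4977


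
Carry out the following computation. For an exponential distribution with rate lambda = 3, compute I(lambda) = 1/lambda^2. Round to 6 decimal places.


Fisher information for exponential: I(lambda) = 1/lambda^2.
lambda = 3, lambda^2 = 9.
I = 1/9 = 0.111111

0.111111


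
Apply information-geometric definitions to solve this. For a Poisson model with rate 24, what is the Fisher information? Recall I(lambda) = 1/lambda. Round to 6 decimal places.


Fisher information for Poisson: I(lambda) = 1/lambda.
lambda = 24.
I(lambda) = 1/24 = 0.041667

0.041667


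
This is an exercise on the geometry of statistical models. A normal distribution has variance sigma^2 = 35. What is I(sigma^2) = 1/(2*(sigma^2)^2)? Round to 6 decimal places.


Fisher information for variance: I(sigma^2) = 1/(2*sigma^4).
sigma^2 = 35, so sigma^4 = 1225.
I = 1/(2*1225) = 1/2450 = 0.000408

0.000408


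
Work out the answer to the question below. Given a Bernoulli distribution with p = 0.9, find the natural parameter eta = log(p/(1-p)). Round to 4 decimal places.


Natural parameter for Bernoulli: eta = log(p/(1-p)).
p = 0.9, 1-p = 0.1.
p/(1-p) = 9.0.
eta = log(9.0) = 2.1972

2.1972


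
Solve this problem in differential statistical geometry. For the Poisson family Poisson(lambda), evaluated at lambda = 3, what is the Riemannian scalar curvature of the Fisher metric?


This family has a single free parameter, so its statistical manifold
is 1-dimensional. The Riemann curvature tensor of any 1-dimensional
Riemannian manifold vanishes identically, so R = 0.

0


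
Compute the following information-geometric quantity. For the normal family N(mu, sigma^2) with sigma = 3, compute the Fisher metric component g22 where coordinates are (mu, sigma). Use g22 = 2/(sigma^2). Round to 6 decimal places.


For the 2-parameter normal family, the Fisher metric has:
  g11 = 1/sigma^2, g22 = 2/sigma^2.
sigma = 3, sigma^2 = 9.
g22 = 0.222222

0.222222


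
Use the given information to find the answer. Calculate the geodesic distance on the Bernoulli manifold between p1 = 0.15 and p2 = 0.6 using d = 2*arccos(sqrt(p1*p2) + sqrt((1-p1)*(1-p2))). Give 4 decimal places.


Geodesic distance on Bernoulli manifold:
d(p1,p2) = 2*arccos(sqrt(p1*p2) + sqrt((1-p1)*(1-p2))).
sqrt(p1*p2) = sqrt(0.15*0.6) = 0.3.
sqrt((1-p1)*(1-p2)) = sqrt(0.85*0.4) = 0.583095.
arg = 0.3 + 0.583095 = 0.883095.
d = 2*arccos(0.883095) = 0.9768

0.9768


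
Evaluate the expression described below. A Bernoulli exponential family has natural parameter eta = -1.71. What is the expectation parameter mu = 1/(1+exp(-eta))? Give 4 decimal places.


Dual coordinate (expectation parameter) for Bernoulli:
mu = 1/(1+exp(-eta)).
eta = -1.71.
exp(-eta) = exp(1.71) = 5.528961.
mu = 1/(1+5.528961) = 0.1532

0.1532


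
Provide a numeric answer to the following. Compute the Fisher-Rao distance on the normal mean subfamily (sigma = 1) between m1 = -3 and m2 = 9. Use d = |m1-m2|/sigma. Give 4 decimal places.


On the fixed-variance normal subfamily, geodesic distance = |m1-m2|/sigma.
|-3 - 9| = 12.
sigma = 1.
d = 12/1 = 12.0000

12.0000


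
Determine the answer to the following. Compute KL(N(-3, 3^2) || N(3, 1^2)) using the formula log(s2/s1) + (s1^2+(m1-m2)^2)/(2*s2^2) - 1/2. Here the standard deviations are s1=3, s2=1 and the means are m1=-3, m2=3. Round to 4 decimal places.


KL divergence between normal distributions:
KL = log(s2/s1) + (s1^2 + (m1-m2)^2)/(2*s2^2) - 1/2.
log(1/3) = -1.098612.
(3^2 + (-3-3)^2)/(2*1^2) = (9 + 36)/2 = 22.5.
KL = -1.098612 + 22.5 - 0.5 = 20.9014

20.9014


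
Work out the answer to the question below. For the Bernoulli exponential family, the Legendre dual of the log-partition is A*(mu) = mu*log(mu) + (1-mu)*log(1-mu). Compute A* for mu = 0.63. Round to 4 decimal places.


Legendre transform for Bernoulli:
A*(mu) = mu*log(mu) + (1-mu)*log(1-mu).
mu = 0.63, 1-mu = 0.37.
mu*log(mu) = 0.63*log(0.63) = -0.291082.
(1-mu)*log(1-mu) = 0.37*log(0.37) = -0.367873.
A* = -0.291082 + -0.367873 = -0.6590

-0.6590


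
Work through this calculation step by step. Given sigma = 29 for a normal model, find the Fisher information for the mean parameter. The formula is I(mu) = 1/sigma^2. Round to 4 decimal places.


The Fisher information for the mean of a normal distribution is I(mu) = 1/sigma^2.
sigma = 29, so sigma^2 = 841.
I(mu) = 1/841 = 0.0012

0.0012


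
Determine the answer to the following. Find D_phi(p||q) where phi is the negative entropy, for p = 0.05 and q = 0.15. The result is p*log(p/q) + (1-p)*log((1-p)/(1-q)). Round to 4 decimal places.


Bregman divergence with negative entropy generator:
D = p*log(p/q) + (1-p)*log((1-p)/(1-q)).
p = 0.05, q = 0.15.
p*log(p/q) = 0.05*log(0.05/0.15) = -0.054931.
(1-p)*log((1-p)/(1-q)) = 0.95*log(0.95/0.85) = 0.105664.
D = -0.054931 + 0.105664 = 0.0507

0.0507


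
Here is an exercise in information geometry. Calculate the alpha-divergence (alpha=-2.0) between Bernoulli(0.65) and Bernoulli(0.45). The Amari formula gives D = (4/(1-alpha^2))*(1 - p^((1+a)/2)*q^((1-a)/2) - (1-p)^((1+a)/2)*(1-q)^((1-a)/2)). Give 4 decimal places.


Amari alpha-divergence:
D = (4/(1-alpha^2))*(1 - p^((1+a)/2)*q^((1-a)/2) - (1-p)^((1+a)/2)*(1-q)^((1-a)/2)).
alpha = -2.0, p = 0.65, q = 0.45.
e1 = (1+alpha)/2 = -0.5, e2 = (1-alpha)/2 = 1.5.
t1 = p^e1 * q^e2 = 0.65^-0.5 * 0.45^1.5 = 0.374423.
t2 = (1-p)^e1 * (1-q)^e2 = 0.35^-0.5 * 0.55^1.5 = 0.689461.
4/(1-alpha^2) = -1.333333.
D = -1.333333*(1 - 0.374423 - 0.689461) = 0.0852

0.0852


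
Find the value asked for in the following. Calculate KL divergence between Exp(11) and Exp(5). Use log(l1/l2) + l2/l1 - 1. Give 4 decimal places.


KL divergence for exponential family:
KL = log(l1/l2) + l2/l1 - 1.
log(11/5) = 0.788457.
5/11 = 0.454545.
KL = 0.788457 + 0.454545 - 1 = 0.2430

0.2430


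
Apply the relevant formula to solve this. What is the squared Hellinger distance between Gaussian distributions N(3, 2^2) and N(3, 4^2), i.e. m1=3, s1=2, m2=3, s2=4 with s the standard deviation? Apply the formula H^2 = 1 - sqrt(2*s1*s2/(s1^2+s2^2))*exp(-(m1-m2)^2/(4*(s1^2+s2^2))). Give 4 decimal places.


Squared Hellinger distance for Gaussians:
H^2 = 1 - sqrt(2*s1*s2/(s1^2+s2^2)) * exp(-(m1-m2)^2/(4*(s1^2+s2^2))).
s1^2 = 4, s2^2 = 16, s1^2+s2^2 = 20.
sqrt(2*2*4/(20)) = 0.894427.
(m1-m2)^2 = (0)^2 = 0.
exp(-0/(4*20)) = exp(0.0) = 1.0.
H^2 = 1 - 0.894427*1.0 = 0.1056

0.1056


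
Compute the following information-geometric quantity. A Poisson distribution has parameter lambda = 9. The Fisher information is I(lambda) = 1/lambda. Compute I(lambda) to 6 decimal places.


Fisher information for Poisson: I(lambda) = 1/lambda.
lambda = 9.
I(lambda) = 1/9 = 0.111111

0.111111


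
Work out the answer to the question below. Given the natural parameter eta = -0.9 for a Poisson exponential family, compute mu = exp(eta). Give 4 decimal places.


Expectation parameter for Poisson exponential family:
mu = exp(eta).
eta = -0.9.
mu = exp(-0.9) = 0.4066

0.4066


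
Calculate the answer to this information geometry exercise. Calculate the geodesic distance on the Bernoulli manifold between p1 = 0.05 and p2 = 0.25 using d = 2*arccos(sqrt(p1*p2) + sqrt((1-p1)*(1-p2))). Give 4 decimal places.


Geodesic distance on Bernoulli manifold:
d(p1,p2) = 2*arccos(sqrt(p1*p2) + sqrt((1-p1)*(1-p2))).
sqrt(p1*p2) = sqrt(0.05*0.25) = 0.111803.
sqrt((1-p1)*(1-p2)) = sqrt(0.95*0.75) = 0.844097.
arg = 0.111803 + 0.844097 = 0.955901.
d = 2*arccos(0.955901) = 0.5962

0.5962


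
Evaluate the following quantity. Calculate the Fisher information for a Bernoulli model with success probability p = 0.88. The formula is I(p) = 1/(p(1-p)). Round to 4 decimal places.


For Bernoulli(p), Fisher information is I(p) = 1/(p*(1-p)).
p = 0.88, 1-p = 0.12.
p*(1-p) = 0.1056.
I(p) = 1/0.1056 = 9.4697

9.4697


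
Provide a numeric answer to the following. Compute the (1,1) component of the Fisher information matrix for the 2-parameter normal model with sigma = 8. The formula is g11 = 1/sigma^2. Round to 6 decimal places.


For the 2-parameter normal family, the Fisher metric has:
  g11 = 1/sigma^2, g22 = 2/sigma^2.
sigma = 8, sigma^2 = 64.
g11 = 0.015625

0.015625


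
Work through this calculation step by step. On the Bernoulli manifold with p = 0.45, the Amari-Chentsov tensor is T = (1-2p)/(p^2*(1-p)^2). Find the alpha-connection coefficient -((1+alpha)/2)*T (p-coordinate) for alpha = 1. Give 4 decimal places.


Skewness (Amari-Chentsov) tensor: T = (1-2p)/(p^2*(1-p)^2).
p = 0.45, 1-2p = 0.1, p^2 = 0.2025, (1-p)^2 = 0.3025.
T = 0.1/(0.2025 * 0.3025) = 1.632486.
In the p-coordinate, Gamma^(alpha) = Gamma^(0) - (alpha/2)*T with Gamma^(0) = (1/2)*g'(p) = -T/2,
so Gamma^(alpha) = -((1+alpha)/2)*T.
alpha = 1, -(1+alpha)/2 = -1.0.
Gamma = -1.0 * 1.632486 = -1.6325

-1.6325


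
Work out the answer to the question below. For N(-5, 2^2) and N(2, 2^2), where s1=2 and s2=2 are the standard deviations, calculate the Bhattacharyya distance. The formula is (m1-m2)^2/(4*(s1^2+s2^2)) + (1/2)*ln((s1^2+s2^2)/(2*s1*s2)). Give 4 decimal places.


Bhattacharyya distance between two Gaussians:
DB = (m1-m2)^2/(4*(s1^2+s2^2)) + (1/2)*ln((s1^2+s2^2)/(2*s1*s2)).
(m1-m2)^2 = (-7)^2 = 49.
s1^2+s2^2 = 4 + 4 = 8.
term1 = 49/32 = 1.53125.
term2 = 0.5*ln(8/8.0) = 0.0.
DB = 1.53125 + 0.0 = 1.5313

1.5313


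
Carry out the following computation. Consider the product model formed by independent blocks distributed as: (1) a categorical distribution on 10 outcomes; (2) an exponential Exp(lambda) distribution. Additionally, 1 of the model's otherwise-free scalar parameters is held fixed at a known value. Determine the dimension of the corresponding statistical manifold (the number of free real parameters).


The dimension of a statistical manifold equals the number of free
(independent) real parameters of the model. For a product of independent
blocks the parameter counts add.
- categorical on 10 outcomes (probabilities sum to 1): 10-1 = 9.
- exponential (lambda): 1.
Total = 9 + 1 = 10.
1 parameter(s) fixed at known values: 10 - 1 = 9.
Dimension = 9

9


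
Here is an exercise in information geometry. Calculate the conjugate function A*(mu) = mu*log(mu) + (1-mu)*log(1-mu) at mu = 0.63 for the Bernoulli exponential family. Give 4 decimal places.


Legendre transform for Bernoulli:
A*(mu) = mu*log(mu) + (1-mu)*log(1-mu).
mu = 0.63, 1-mu = 0.37.
mu*log(mu) = 0.63*log(0.63) = -0.291082.
(1-mu)*log(1-mu) = 0.37*log(0.37) = -0.367873.
A* = -0.291082 + -0.367873 = -0.6590

-0.6590


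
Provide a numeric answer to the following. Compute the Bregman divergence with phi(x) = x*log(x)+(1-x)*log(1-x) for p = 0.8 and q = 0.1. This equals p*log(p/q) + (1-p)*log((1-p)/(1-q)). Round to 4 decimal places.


Bregman divergence with negative entropy generator:
D = p*log(p/q) + (1-p)*log((1-p)/(1-q)).
p = 0.8, q = 0.1.
p*log(p/q) = 0.8*log(0.8/0.1) = 1.663553.
(1-p)*log((1-p)/(1-q)) = 0.2*log(0.2/0.9) = -0.300815.
D = 1.663553 + -0.300815 = 1.3627

1.3627


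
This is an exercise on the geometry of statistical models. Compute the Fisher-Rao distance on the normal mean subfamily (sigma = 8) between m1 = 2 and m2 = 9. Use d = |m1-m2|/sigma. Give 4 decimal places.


On the fixed-variance normal subfamily, geodesic distance = |m1-m2|/sigma.
|2 - 9| = 7.
sigma = 8.
d = 7/8 = 0.8750

0.8750


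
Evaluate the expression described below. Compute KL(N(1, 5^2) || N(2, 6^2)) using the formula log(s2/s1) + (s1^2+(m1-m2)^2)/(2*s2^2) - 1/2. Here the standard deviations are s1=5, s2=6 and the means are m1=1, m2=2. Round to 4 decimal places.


KL divergence between normal distributions:
KL = log(s2/s1) + (s1^2 + (m1-m2)^2)/(2*s2^2) - 1/2.
log(6/5) = 0.182322.
(5^2 + (1-2)^2)/(2*6^2) = (25 + 1)/72 = 0.361111.
KL = 0.182322 + 0.361111 - 0.5 = 0.0434

0.0434


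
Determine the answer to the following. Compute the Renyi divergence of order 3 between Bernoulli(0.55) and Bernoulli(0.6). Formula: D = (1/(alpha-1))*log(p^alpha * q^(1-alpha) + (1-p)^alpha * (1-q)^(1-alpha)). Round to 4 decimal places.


Renyi divergence of order alpha between Bernoulli distributions:
D = (1/(alpha-1))*log(p^alpha * q^(1-alpha) + (1-p)^alpha * (1-q)^(1-alpha)).
alpha = 3, p = 0.55, q = 0.6.
p^alpha * q^(1-alpha) = 0.55^3 * 0.6^-2 = 0.462153.
(1-p)^alpha * (1-q)^(1-alpha) = 0.45^3 * 0.4^-2 = 0.569531.
sum = 0.462153 + 0.569531 = 1.031684.
D = (1/2)*log(1.031684) = 0.0156

0.0156


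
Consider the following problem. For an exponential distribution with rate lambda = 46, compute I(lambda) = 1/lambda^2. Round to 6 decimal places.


Fisher information for exponential: I(lambda) = 1/lambda^2.
lambda = 46, lambda^2 = 2116.
I = 1/2116 = 0.000473

0.000473


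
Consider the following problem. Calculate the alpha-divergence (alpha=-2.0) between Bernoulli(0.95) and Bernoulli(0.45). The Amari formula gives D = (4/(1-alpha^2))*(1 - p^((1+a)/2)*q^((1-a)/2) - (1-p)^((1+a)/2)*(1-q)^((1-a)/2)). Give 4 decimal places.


Amari alpha-divergence:
D = (4/(1-alpha^2))*(1 - p^((1+a)/2)*q^((1-a)/2) - (1-p)^((1+a)/2)*(1-q)^((1-a)/2)).
alpha = -2.0, p = 0.95, q = 0.45.
e1 = (1+alpha)/2 = -0.5, e2 = (1-alpha)/2 = 1.5.
t1 = p^e1 * q^e2 = 0.95^-0.5 * 0.45^1.5 = 0.309711.
t2 = (1-p)^e1 * (1-q)^e2 = 0.05^-0.5 * 0.55^1.5 = 1.824144.
4/(1-alpha^2) = -1.333333.
D = -1.333333*(1 - 0.309711 - 1.824144) = 1.5118

1.5118


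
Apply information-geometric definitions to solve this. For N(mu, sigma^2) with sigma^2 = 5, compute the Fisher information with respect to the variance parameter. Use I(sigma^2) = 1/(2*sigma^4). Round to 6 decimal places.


Fisher information for variance: I(sigma^2) = 1/(2*sigma^4).
sigma^2 = 5, so sigma^4 = 25.
I = 1/(2*25) = 1/50 = 0.020000

0.020000


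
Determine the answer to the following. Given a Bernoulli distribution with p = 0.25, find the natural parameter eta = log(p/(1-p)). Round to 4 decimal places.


Natural parameter for Bernoulli: eta = log(p/(1-p)).
p = 0.25, 1-p = 0.75.
p/(1-p) = 0.333333.
eta = log(0.333333) = -1.0986

-1.0986


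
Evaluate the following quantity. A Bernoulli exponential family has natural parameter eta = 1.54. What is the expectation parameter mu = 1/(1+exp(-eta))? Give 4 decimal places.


Dual coordinate (expectation parameter) for Bernoulli:
mu = 1/(1+exp(-eta)).
eta = 1.54.
exp(-eta) = exp(-1.54) = 0.214381.
mu = 1/(1+0.214381) = 0.8235

0.8235


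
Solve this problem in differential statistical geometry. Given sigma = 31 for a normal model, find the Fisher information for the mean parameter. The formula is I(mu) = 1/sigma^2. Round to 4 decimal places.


The Fisher information for the mean of a normal distribution is I(mu) = 1/sigma^2.
sigma = 31, so sigma^2 = 961.
I(mu) = 1/961 = 0.0010

0.0010
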